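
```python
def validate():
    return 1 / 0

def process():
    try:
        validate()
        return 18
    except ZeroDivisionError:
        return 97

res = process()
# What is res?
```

Step-by-step execution trace:
1. `process()` calls `validate()`.
2. `validate()` evaluates `1 / 0`, which raises ZeroDivisionError; it propagates to the caller.
3. `return 18` is not reached.
4. `except ZeroDivisionError` in process matches → returns 97.
5. res = 97.
Result: 97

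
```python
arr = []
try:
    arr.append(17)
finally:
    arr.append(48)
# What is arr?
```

Step-by-step execution trace:
1. try: `arr.append(17)` → arr = [17].
2. The try body completes without raising.
3. finally always runs: `arr.append(48)` → arr = [17, 48].
Result: [17, 48]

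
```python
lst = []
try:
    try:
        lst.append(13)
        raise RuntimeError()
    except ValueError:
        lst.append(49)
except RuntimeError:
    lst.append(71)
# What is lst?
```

Step-by-step execution trace:
1. Inner try: `lst.append(13)` → lst = [13].
2. `raise RuntimeError()` raises RuntimeError.
3. Inner `except ValueError` does not match RuntimeError; exception propagates to outer try.
4. Outer `except RuntimeError` matches → `lst.append(71)` → lst = [13, 71].
Result: [13, 71]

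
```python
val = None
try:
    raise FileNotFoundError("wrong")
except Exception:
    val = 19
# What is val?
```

Step-by-step execution trace:
1. `raise FileNotFoundError(...)` raises FileNotFoundError.
2. `except Exception` matches (FileNotFoundError is a subclass of Exception) → val = 19.
Result: 19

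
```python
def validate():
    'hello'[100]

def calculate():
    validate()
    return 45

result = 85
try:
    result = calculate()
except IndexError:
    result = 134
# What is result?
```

Step-by-step execution trace:
1. result starts at 85.
2. try: `calculate()` calls `validate()`.
3. `validate()` evaluates `'hello'[100]`, which raises IndexError; it propagates through calculate (uncaught).
4. `return 45` in calculate is not reached; the assignment to result does not complete.
5. `except IndexError` matches → result = 134.
Result: 134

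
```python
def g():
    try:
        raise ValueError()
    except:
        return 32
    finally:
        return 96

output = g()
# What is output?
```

Step-by-step execution trace:
1. `g()` enters try: `raise ValueError()` raises ValueError.
2. bare `except` matches → `return 32` sets pending return value 32.
3. Before returning, `finally: return 96` runs and overrides the pending return.
4. g() returns 96 → output = 96.
Result: 96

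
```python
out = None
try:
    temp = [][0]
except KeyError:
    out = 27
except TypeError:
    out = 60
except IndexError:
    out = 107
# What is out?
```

Step-by-step execution trace:
1. `temp = [][0]` raises IndexError.
2. `except KeyError` does not match IndexError; skipped.
3. `except TypeError` does not match IndexError; skipped.
4. `except IndexError` matches → out = 107.
Result: 107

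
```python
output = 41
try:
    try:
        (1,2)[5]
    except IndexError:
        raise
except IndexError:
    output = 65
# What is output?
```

Step-by-step execution trace:
1. Inner try: `(1,2)[5]` raises IndexError.
2. Inner `except IndexError` matches; bare `raise` re-raises the same IndexError.
3. Outer `except IndexError` matches → output = 65.
Result: 65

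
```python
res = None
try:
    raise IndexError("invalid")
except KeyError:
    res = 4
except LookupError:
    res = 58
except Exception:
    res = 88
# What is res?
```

Step-by-step execution trace:
1. `raise IndexError(...)` raises IndexError.
2. `except KeyError` does not match (IndexError is not a subclass of KeyError); skipped.
3. `except LookupError` matches (IndexError is a subclass of LookupError) → res = 58.
4. `except Exception` is not reached.
Result: 58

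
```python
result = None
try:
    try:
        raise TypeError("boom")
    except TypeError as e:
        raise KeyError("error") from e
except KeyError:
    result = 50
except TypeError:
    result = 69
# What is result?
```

Step-by-step execution trace:
1. Inner try raises TypeError; inner `except TypeError as e` catches it.
2. `raise KeyError(...) from e` raises KeyError (TypeError is attached as __cause__, but only KeyError is active).
3. Outer `except KeyError` matches → result = 50.
4. `except TypeError` is not reached.
Result: 50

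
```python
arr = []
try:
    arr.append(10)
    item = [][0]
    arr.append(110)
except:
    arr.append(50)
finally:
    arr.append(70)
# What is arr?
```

Step-by-step execution trace:
1. try: `arr.append(10)` → arr = [10].
2. `item = [][0]` raises IndexError; `arr.append(110)` is not reached.
3. bare `except` matches → `arr.append(50)` → arr = [10, 50].
4. finally always runs: `arr.append(70)` → arr = [10, 50, 70].
Result: [10, 50, 70]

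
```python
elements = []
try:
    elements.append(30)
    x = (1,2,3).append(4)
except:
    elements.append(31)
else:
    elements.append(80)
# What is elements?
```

Step-by-step execution trace:
1. try: `elements.append(30)` → elements = [30].
2. `x = (1,2,3).append(4)` raises AttributeError.
3. bare `except` matches → `elements.append(31)` → elements = [30, 31].
4. `else` is skipped (an exception was raised).
Result: [30, 31]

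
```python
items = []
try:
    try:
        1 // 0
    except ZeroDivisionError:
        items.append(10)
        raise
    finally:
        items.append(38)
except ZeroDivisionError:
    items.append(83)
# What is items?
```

Step-by-step execution trace:
1. Inner try: `1 // 0` raises ZeroDivisionError.
2. Inner `except ZeroDivisionError` matches → `items.append(10)` → items = [10].
3. bare `raise` re-raises ZeroDivisionError.
4. Inner `finally` runs during unwinding: `items.append(38)` → items = [10, 38].
5. Outer `except ZeroDivisionError` matches → `items.append(83)` → items = [10, 38, 83].
Result: [10, 38, 83]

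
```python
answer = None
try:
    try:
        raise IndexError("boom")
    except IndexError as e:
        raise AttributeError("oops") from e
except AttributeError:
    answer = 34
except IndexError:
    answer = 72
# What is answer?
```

Step-by-step execution trace:
1. Inner try raises IndexError; inner `except IndexError as e` catches it.
2. `raise AttributeError(...) from e` raises AttributeError (IndexError is attached as __cause__, but only AttributeError is active).
3. Outer `except AttributeError` matches → answer = 34.
4. `except IndexError` is not reached.
Result: 34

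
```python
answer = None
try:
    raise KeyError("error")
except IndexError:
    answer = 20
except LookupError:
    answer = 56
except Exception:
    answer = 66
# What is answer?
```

Step-by-step execution trace:
1. `raise KeyError(...)` raises KeyError.
2. `except IndexError` does not match (KeyError is not a subclass of IndexError); skipped.
3. `except LookupError` matches (KeyError is a subclass of LookupError) → answer = 56.
4. `except Exception` is not reached.
Result: 56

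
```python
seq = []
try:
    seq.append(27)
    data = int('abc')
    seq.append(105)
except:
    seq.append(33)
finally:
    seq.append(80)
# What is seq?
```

Step-by-step execution trace:
1. try: `seq.append(27)` → seq = [27].
2. `data = int('abc')` raises ValueError; `seq.append(105)` is not reached.
3. bare `except` matches → `seq.append(33)` → seq = [27, 33].
4. finally always runs: `seq.append(80)` → seq = [27, 33, 80].
Result: [27, 33, 80]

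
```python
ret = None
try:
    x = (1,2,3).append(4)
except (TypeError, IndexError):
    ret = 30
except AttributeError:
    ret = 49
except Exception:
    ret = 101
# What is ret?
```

Step-by-step execution trace:
1. `x = (1,2,3).append(4)` raises AttributeError.
2. `except (TypeError, IndexError)` does not match AttributeError; skipped.
3. `except AttributeError` matches (exact type match) → ret = 49.
4. `except Exception` is not reached.
Result: 49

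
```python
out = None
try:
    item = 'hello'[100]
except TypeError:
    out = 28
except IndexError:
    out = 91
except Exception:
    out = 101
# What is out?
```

Step-by-step execution trace:
1. `item = 'hello'[100]` raises IndexError.
2. `except TypeError` does not match IndexError; skipped.
3. `except IndexError` matches → out = 91.
4. Remaining except clauses are skipped.
Result: 91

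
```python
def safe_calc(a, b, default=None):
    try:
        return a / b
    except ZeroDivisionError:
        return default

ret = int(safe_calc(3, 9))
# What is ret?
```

Step-by-step execution trace:
1. `safe_calc(3, 9)` enters try: `return 3 / 9` → returns 0.3333333333333333. No exception raised.
2. `except ZeroDivisionError` is skipped.
3. `int(0.3333333333333333)` → 0 → ret = 0.
Result: 0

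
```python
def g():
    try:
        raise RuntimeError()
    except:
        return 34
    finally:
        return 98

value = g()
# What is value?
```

Step-by-step execution trace:
1. `g()` enters try: `raise RuntimeError()` raises RuntimeError.
2. bare `except` matches → `return 34` sets pending return value 34.
3. Before returning, `finally: return 98` runs and overrides the pending return.
4. g() returns 98 → value = 98.
Result: 98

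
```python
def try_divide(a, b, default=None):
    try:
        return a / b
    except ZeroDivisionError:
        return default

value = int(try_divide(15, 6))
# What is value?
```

Step-by-step execution trace:
1. `try_divide(15, 6)` enters try: `return 15 / 6` → returns 2.5. No exception raised.
2. `except ZeroDivisionError` is skipped.
3. `int(2.5)` → 2 → value = 2.
Result: 2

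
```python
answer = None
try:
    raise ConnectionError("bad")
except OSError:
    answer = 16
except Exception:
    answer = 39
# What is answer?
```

Step-by-step execution trace:
1. `raise ConnectionError(...)` raises ConnectionError.
2. `except OSError` matches (ConnectionError is a subclass of OSError) → answer = 16.
3. `except Exception` is not reached.
Result: 16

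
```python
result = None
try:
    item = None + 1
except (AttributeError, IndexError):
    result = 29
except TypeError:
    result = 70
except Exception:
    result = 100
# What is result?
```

Step-by-step execution trace:
1. `item = None + 1` raises TypeError.
2. `except (AttributeError, IndexError)` does not match TypeError; skipped.
3. `except TypeError` matches (exact type match) → result = 70.
4. `except Exception` is not reached.
Result: 70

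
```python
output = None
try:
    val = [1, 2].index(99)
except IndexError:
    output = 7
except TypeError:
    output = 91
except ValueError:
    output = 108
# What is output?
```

Step-by-step execution trace:
1. `val = [1, 2].index(99)` raises ValueError.
2. `except IndexError` does not match ValueError; skipped.
3. `except TypeError` does not match ValueError; skipped.
4. `except ValueError` matches → output = 108.
Result: 108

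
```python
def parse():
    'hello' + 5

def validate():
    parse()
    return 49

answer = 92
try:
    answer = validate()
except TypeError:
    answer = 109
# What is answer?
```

Step-by-step execution trace:
1. answer starts at 92.
2. try: `validate()` calls `parse()`.
3. `parse()` evaluates `'hello' + 5`, which raises TypeError; it propagates through validate (uncaught).
4. `return 49` in validate is not reached; the assignment to answer does not complete.
5. `except TypeError` matches → answer = 109.
Result: 109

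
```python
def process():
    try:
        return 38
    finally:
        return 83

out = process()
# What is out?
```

Step-by-step execution trace:
1. `process()` enters try: `return 38` sets pending return value 38.
2. Before returning, `finally: return 83` runs and overrides the pending return.
3. process() returns 83 → out = 83.
Result: 83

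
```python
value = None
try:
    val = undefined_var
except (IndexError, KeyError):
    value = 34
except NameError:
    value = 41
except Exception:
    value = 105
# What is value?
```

Step-by-step execution trace:
1. `val = undefined_var` raises NameError.
2. `except (IndexError, KeyError)` does not match NameError; skipped.
3. `except NameError` matches (exact type match) → value = 41.
4. `except Exception` is not reached.
Result: 41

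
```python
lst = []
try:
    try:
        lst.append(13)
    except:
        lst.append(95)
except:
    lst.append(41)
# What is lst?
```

Step-by-step execution trace:
1. Inner try: `lst.append(13)` → lst = [13]. No exception raised.
2. Inner `except` is skipped.
3. Inner try completes normally; outer `except` is skipped.
Result: [13]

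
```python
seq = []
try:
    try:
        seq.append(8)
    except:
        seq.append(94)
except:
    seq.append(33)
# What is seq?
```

Step-by-step execution trace:
1. Inner try: `seq.append(8)` → seq = [8]. No exception raised.
2. Inner `except` is skipped.
3. Inner try completes normally; outer `except` is skipped.
Result: [8]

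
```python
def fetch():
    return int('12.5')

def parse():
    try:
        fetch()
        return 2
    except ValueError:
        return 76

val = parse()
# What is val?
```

Step-by-step execution trace:
1. `parse()` calls `fetch()`.
2. `fetch()` evaluates `int('12.5')`, which raises ValueError; it propagates to the caller.
3. `return 2` is not reached.
4. `except ValueError` in parse matches → returns 76.
5. val = 76.
Result: 76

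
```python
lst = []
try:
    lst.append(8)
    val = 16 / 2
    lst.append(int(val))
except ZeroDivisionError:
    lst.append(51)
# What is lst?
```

Step-by-step execution trace:
1. try: `lst.append(8)` → lst = [8].
2. `val = 16 / 2` → val = 8.0. No exception raised.
3. `lst.append(int(val))` → lst = [8, 8].
4. `except ZeroDivisionError` is skipped (no exception was raised).
Result: [8, 8]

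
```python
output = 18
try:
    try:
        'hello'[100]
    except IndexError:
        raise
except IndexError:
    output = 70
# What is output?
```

Step-by-step execution trace:
1. Inner try: `'hello'[100]` raises IndexError.
2. Inner `except IndexError` matches; bare `raise` re-raises the same IndexError.
3. Outer `except IndexError` matches → output = 70.
Result: 70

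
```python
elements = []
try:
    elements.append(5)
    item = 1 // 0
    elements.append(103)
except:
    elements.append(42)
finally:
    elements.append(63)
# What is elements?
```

Step-by-step execution trace:
1. try: `elements.append(5)` → elements = [5].
2. `item = 1 // 0` raises ZeroDivisionError; `elements.append(103)` is not reached.
3. bare `except` matches → `elements.append(42)` → elements = [5, 42].
4. finally always runs: `elements.append(63)` → elements = [5, 42, 63].
Result: [5, 42, 63]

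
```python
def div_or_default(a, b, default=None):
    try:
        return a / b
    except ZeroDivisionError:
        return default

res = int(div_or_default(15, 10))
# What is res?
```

Step-by-step execution trace:
1. `div_or_default(15, 10)` enters try: `return 15 / 10` → returns 1.5. No exception raised.
2. `except ZeroDivisionError` is skipped.
3. `int(1.5)` → 1 → res = 1.
Result: 1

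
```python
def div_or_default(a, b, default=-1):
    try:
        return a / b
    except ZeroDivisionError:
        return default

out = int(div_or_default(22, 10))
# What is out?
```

Step-by-step execution trace:
1. `div_or_default(22, 10)` enters try: `return 22 / 10` → returns 2.2. No exception raised.
2. `except ZeroDivisionError` is skipped.
3. `int(2.2)` → 2 → out = 2.
Result: 2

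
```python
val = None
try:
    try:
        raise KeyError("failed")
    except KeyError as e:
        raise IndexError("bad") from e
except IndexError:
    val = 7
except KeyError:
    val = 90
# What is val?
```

Step-by-step execution trace:
1. Inner try raises KeyError; inner `except KeyError as e` catches it.
2. `raise IndexError(...) from e` raises IndexError (KeyError is attached as __cause__, but only IndexError is active).
3. Outer `except IndexError` matches → val = 7.
4. `except KeyError` is not reached.
Result: 7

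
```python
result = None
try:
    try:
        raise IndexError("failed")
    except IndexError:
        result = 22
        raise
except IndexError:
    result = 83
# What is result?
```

Step-by-step execution trace:
1. Inner try: `raise IndexError("failed")` raises IndexError.
2. Inner `except IndexError` matches → result = 22.
3. bare `raise` re-raises the same IndexError.
4. Outer `except IndexError` matches → result = 83.
Result: 83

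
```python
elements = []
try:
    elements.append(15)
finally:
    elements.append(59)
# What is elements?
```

Step-by-step execution trace:
1. try: `elements.append(15)` → elements = [15].
2. The try body completes without raising.
3. finally always runs: `elements.append(59)` → elements = [15, 59].
Result: [15, 59]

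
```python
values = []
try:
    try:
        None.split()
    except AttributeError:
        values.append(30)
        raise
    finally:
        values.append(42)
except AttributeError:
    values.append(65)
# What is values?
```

Step-by-step execution trace:
1. Inner try: `None.split()` raises AttributeError.
2. Inner `except AttributeError` matches → `values.append(30)` → values = [30].
3. bare `raise` re-raises AttributeError.
4. Inner `finally` runs during unwinding: `values.append(42)` → values = [30, 42].
5. Outer `except AttributeError` matches → `values.append(65)` → values = [30, 42, 65].
Result: [30, 42, 65]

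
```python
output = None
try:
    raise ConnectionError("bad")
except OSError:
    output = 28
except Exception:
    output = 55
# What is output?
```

Step-by-step execution trace:
1. `raise ConnectionError(...)` raises ConnectionError.
2. `except OSError` matches (ConnectionError is a subclass of OSError) → output = 28.
3. `except Exception` is not reached.
Result: 28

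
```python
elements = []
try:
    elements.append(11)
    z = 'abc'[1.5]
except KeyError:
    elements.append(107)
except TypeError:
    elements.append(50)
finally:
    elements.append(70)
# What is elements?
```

Step-by-step execution trace:
1. try: `elements.append(11)` → elements = [11].
2. `z = 'abc'[1.5]` raises TypeError.
3. `except KeyError` does not match TypeError; skipped.
4. `except TypeError` matches → `elements.append(50)` → elements = [11, 50].
5. finally always runs: `elements.append(70)` → elements = [11, 50, 70].
Result: [11, 50, 70]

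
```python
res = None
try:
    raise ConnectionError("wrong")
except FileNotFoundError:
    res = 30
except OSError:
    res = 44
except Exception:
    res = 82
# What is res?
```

Step-by-step execution trace:
1. `raise ConnectionError(...)` raises ConnectionError.
2. `except FileNotFoundError` does not match (ConnectionError is not a subclass of FileNotFoundError); skipped.
3. `except OSError` matches (ConnectionError is a subclass of OSError) → res = 44.
4. `except Exception` is not reached.
Result: 44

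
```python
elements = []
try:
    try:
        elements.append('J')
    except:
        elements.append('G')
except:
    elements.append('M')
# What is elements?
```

Step-by-step execution trace:
1. Inner try: `elements.append('J')` → elements = ['J']. No exception raised.
2. Inner `except` is skipped.
3. Inner try completes normally; outer `except` is skipped.
Result: ['J']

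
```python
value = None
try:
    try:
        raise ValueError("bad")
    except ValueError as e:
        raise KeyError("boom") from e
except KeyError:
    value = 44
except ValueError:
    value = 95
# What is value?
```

Step-by-step execution trace:
1. Inner try raises ValueError; inner `except ValueError as e` catches it.
2. `raise KeyError(...) from e` raises KeyError (ValueError is attached as __cause__, but only KeyError is active).
3. Outer `except KeyError` matches → value = 44.
4. `except ValueError` is not reached.
Result: 44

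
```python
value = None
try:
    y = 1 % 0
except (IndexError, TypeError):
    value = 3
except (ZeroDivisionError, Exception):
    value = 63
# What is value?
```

Step-by-step execution trace:
1. `y = 1 % 0` raises ZeroDivisionError.
2. `except (IndexError, TypeError)` does not match ZeroDivisionError; skipped.
3. `except (ZeroDivisionError, Exception)` matches (ZeroDivisionError is in the tuple) → value = 63.
Result: 63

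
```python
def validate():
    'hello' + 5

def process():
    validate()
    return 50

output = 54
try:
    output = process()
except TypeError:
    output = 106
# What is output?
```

Step-by-step execution trace:
1. output starts at 54.
2. try: `process()` calls `validate()`.
3. `validate()` evaluates `'hello' + 5`, which raises TypeError; it propagates through process (uncaught).
4. `return 50` in process is not reached; the assignment to output does not complete.
5. `except TypeError` matches → output = 106.
Result: 106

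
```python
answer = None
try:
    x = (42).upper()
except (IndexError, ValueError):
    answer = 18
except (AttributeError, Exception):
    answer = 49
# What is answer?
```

Step-by-step execution trace:
1. `x = (42).upper()` raises AttributeError.
2. `except (IndexError, ValueError)` does not match AttributeError; skipped.
3. `except (AttributeError, Exception)` matches (AttributeError is in the tuple) → answer = 49.
Result: 49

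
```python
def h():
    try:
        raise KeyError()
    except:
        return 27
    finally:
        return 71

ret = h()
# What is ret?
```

Step-by-step execution trace:
1. `h()` enters try: `raise KeyError()` raises KeyError.
2. bare `except` matches → `return 27` sets pending return value 27.
3. Before returning, `finally: return 71` runs and overrides the pending return.
4. h() returns 71 → ret = 71.
Result: 71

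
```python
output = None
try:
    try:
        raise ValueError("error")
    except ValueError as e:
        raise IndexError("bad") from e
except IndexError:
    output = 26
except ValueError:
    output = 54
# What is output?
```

Step-by-step execution trace:
1. Inner try raises ValueError; inner `except ValueError as e` catches it.
2. `raise IndexError(...) from e` raises IndexError (ValueError is attached as __cause__, but only IndexError is active).
3. Outer `except IndexError` matches → output = 26.
4. `except ValueError` is not reached.
Result: 26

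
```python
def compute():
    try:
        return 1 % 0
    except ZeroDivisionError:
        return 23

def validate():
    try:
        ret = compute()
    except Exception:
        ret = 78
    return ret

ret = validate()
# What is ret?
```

Step-by-step execution trace:
1. `validate()` calls `compute()`.
2. In compute: `1 % 0` raises ZeroDivisionError; `except ZeroDivisionError` catches it → returns 23.
3. In validate: `ret = compute()` → ret = 23. No exception reaches validate.
4. `except Exception` is skipped; validate returns 23.
5. ret = 23.
Result: 23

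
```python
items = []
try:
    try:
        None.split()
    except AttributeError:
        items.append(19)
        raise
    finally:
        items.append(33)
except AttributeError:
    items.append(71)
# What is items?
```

Step-by-step execution trace:
1. Inner try: `None.split()` raises AttributeError.
2. Inner `except AttributeError` matches → `items.append(19)` → items = [19].
3. bare `raise` re-raises AttributeError.
4. Inner `finally` runs during unwinding: `items.append(33)` → items = [19, 33].
5. Outer `except AttributeError` matches → `items.append(71)` → items = [19, 33, 71].
Result: [19, 33, 71]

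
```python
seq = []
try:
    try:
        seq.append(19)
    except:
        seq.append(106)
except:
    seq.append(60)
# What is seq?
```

Step-by-step execution trace:
1. Inner try: `seq.append(19)` → seq = [19]. No exception raised.
2. Inner `except` is skipped.
3. Inner try completes normally; outer `except` is skipped.
Result: [19]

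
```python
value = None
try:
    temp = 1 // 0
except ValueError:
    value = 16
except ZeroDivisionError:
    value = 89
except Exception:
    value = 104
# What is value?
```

Step-by-step execution trace:
1. `temp = 1 // 0` raises ZeroDivisionError.
2. `except ValueError` does not match ZeroDivisionError; skipped.
3. `except ZeroDivisionError` matches → value = 89.
4. Remaining except clauses are skipped.
Result: 89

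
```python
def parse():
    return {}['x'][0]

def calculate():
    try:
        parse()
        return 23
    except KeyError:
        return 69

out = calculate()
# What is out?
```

Step-by-step execution trace:
1. `calculate()` calls `parse()`.
2. `parse()` evaluates `{}['x'][0]`, which raises KeyError; it propagates to the caller.
3. `return 23` is not reached.
4. `except KeyError` in calculate matches → returns 69.
5. out = 69.
Result: 69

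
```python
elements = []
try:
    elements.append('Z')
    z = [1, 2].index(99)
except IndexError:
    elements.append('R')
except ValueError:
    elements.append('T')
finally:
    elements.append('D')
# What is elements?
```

Step-by-step execution trace:
1. try: `elements.append('Z')` → elements = ['Z'].
2. `z = [1, 2].index(99)` raises ValueError.
3. `except IndexError` does not match ValueError; skipped.
4. `except ValueError` matches → `elements.append('T')` → elements = ['Z', 'T'].
5. finally always runs: `elements.append('D')` → elements = ['Z', 'T', 'D'].
Result: ['Z', 'T', 'D']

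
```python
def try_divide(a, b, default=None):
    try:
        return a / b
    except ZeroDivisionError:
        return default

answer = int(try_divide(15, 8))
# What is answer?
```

Step-by-step execution trace:
1. `try_divide(15, 8)` enters try: `return 15 / 8` → returns 1.875. No exception raised.
2. `except ZeroDivisionError` is skipped.
3. `int(1.875)` → 1 → answer = 1.
Result: 1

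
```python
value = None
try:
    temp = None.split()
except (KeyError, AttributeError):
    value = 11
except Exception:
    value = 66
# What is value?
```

Step-by-step execution trace:
1. `temp = None.split()` raises AttributeError.
2. `except (KeyError, AttributeError)` matches (AttributeError is in the tuple) → value = 11.
3. `except Exception` is not reached.
Result: 11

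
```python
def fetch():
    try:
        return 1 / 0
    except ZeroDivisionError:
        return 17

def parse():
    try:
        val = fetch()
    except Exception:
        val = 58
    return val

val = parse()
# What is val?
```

Step-by-step execution trace:
1. `parse()` calls `fetch()`.
2. In fetch: `1 / 0` raises ZeroDivisionError; `except ZeroDivisionError` catches it → returns 17.
3. In parse: `val = fetch()` → val = 17. No exception reaches parse.
4. `except Exception` is skipped; parse returns 17.
5. val = 17.
Result: 17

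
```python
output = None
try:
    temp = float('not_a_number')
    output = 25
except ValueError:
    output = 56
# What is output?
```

Step-by-step execution trace:
1. `temp = float('not_a_number')` raises ValueError.
2. `output = 25` is not reached.
3. `except ValueError` matches → output = 56.
Result: 56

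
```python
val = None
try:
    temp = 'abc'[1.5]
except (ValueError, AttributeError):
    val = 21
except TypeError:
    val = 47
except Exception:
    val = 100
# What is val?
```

Step-by-step execution trace:
1. `temp = 'abc'[1.5]` raises TypeError.
2. `except (ValueError, AttributeError)` does not match TypeError; skipped.
3. `except TypeError` matches (exact type match) → val = 47.
4. `except Exception` is not reached.
Result: 47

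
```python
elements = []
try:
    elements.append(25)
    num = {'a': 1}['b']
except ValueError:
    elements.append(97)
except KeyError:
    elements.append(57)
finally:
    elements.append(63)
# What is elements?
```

Step-by-step execution trace:
1. try: `elements.append(25)` → elements = [25].
2. `num = {'a': 1}['b']` raises KeyError.
3. `except ValueError` does not match KeyError; skipped.
4. `except KeyError` matches → `elements.append(57)` → elements = [25, 57].
5. finally always runs: `elements.append(63)` → elements = [25, 57, 63].
Result: [25, 57, 63]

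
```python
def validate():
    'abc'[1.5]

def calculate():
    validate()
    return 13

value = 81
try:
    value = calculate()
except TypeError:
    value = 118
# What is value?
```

Step-by-step execution trace:
1. value starts at 81.
2. try: `calculate()` calls `validate()`.
3. `validate()` evaluates `'abc'[1.5]`, which raises TypeError; it propagates through calculate (uncaught).
4. `return 13` in calculate is not reached; the assignment to value does not complete.
5. `except TypeError` matches → value = 118.
Result: 118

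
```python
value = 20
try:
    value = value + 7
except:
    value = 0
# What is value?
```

Step-by-step execution trace:
1. value starts at 20.
2. try: `value = value + 7` → value = 27. No exception raised.
3. `except` is skipped.
Result: 27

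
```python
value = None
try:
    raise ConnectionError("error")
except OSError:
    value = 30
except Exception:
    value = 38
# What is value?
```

Step-by-step execution trace:
1. `raise ConnectionError(...)` raises ConnectionError.
2. `except OSError` matches (ConnectionError is a subclass of OSError) → value = 30.
3. `except Exception` is not reached.
Result: 30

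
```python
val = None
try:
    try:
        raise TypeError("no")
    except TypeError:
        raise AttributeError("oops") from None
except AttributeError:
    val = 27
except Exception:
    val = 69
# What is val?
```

Step-by-step execution trace:
1. Inner try raises TypeError; inner `except TypeError` catches it.
2. `raise AttributeError(...) from None` raises AttributeError (from None suppresses __context__, but the active exception is still AttributeError).
3. Outer `except AttributeError` matches → val = 27.
4. `except Exception` is not reached.
Result: 27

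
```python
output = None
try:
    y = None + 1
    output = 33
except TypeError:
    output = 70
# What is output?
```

Step-by-step execution trace:
1. `y = None + 1` raises TypeError.
2. `output = 33` is not reached.
3. `except TypeError` matches → output = 70.
Result: 70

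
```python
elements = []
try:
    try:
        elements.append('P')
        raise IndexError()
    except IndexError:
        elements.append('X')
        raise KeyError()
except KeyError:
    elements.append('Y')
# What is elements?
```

Step-by-step execution trace:
1. Inner try: `elements.append('P')` → elements = ['P'].
2. `raise IndexError()` raises IndexError.
3. Inner `except IndexError` matches → `elements.append('X')` → elements = ['P', 'X'].
4. `raise KeyError()` raises KeyError; propagates to outer try.
5. Outer `except KeyError` matches → `elements.append('Y')` → elements = ['P', 'X', 'Y'].
Result: ['P', 'X', 'Y']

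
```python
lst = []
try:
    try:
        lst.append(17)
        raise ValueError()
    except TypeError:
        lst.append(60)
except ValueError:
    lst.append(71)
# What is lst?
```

Step-by-step execution trace:
1. Inner try: `lst.append(17)` → lst = [17].
2. `raise ValueError()` raises ValueError.
3. Inner `except TypeError` does not match ValueError; exception propagates to outer try.
4. Outer `except ValueError` matches → `lst.append(71)` → lst = [17, 71].
Result: [17, 71]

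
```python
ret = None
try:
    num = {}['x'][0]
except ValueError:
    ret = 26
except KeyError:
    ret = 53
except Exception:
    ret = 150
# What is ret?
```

Step-by-step execution trace:
1. `num = {}['x'][0]` raises KeyError.
2. `except ValueError` does not match KeyError; skipped.
3. `except KeyError` matches → ret = 53.
4. Remaining except clauses are skipped.
Result: 53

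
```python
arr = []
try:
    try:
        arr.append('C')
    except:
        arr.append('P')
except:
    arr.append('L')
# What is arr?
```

Step-by-step execution trace:
1. Inner try: `arr.append('C')` → arr = ['C']. No exception raised.
2. Inner `except` is skipped.
3. Inner try completes normally; outer `except` is skipped.
Result: ['C']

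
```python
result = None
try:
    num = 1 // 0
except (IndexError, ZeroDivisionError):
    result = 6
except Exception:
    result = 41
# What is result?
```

Step-by-step execution trace:
1. `num = 1 // 0` raises ZeroDivisionError.
2. `except (IndexError, ZeroDivisionError)` matches (ZeroDivisionError is in the tuple) → result = 6.
3. `except Exception` is not reached.
Result: 6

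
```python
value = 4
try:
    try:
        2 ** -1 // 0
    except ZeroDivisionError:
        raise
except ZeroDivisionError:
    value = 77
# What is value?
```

Step-by-step execution trace:
1. Inner try: `2 ** -1 // 0` raises ZeroDivisionError.
2. Inner `except ZeroDivisionError` matches; bare `raise` re-raises the same ZeroDivisionError.
3. Outer `except ZeroDivisionError` matches → value = 77.
Result: 77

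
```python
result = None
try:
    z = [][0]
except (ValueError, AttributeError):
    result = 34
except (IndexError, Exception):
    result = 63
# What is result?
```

Step-by-step execution trace:
1. `z = [][0]` raises IndexError.
2. `except (ValueError, AttributeError)` does not match IndexError; skipped.
3. `except (IndexError, Exception)` matches (IndexError is in the tuple) → result = 63.
Result: 63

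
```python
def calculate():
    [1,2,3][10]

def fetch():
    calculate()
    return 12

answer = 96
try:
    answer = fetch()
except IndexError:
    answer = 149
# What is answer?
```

Step-by-step execution trace:
1. answer starts at 96.
2. try: `fetch()` calls `calculate()`.
3. `calculate()` evaluates `[1,2,3][10]`, which raises IndexError; it propagates through fetch (uncaught).
4. `return 12` in fetch is not reached; the assignment to answer does not complete.
5. `except IndexError` matches → answer = 149.
Result: 149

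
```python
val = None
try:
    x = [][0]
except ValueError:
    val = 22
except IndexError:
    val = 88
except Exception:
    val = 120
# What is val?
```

Step-by-step execution trace:
1. `x = [][0]` raises IndexError.
2. `except ValueError` does not match IndexError; skipped.
3. `except IndexError` matches → val = 88.
4. Remaining except clauses are skipped.
Result: 88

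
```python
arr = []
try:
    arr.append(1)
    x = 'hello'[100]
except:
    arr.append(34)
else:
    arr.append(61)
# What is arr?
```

Step-by-step execution trace:
1. try: `arr.append(1)` → arr = [1].
2. `x = 'hello'[100]` raises IndexError.
3. bare `except` matches → `arr.append(34)` → arr = [1, 34].
4. `else` is skipped (an exception was raised).
Result: [1, 34]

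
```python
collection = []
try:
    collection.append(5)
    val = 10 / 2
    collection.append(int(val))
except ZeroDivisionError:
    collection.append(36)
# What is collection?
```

Step-by-step execution trace:
1. try: `collection.append(5)` → collection = [5].
2. `val = 10 / 2` → val = 5.0. No exception raised.
3. `collection.append(int(val))` → collection = [5, 5].
4. `except ZeroDivisionError` is skipped (no exception was raised).
Result: [5, 5]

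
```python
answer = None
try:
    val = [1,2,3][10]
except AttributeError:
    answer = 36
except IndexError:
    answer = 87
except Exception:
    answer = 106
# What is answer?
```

Step-by-step execution trace:
1. `val = [1,2,3][10]` raises IndexError.
2. `except AttributeError` does not match IndexError; skipped.
3. `except IndexError` matches → answer = 87.
4. Remaining except clauses are skipped.
Result: 87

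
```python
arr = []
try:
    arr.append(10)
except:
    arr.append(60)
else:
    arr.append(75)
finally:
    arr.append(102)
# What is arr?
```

Step-by-step execution trace:
1. try: `arr.append(10)` → arr = [10]. No exception raised.
2. `except` is skipped.
3. `else` runs: `arr.append(75)` → arr = [10, 75].
4. `finally` always runs: `arr.append(102)` → arr = [10, 75, 102].
Result: [10, 75, 102]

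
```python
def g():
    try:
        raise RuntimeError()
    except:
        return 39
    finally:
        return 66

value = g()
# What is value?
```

Step-by-step execution trace:
1. `g()` enters try: `raise RuntimeError()` raises RuntimeError.
2. bare `except` matches → `return 39` sets pending return value 39.
3. Before returning, `finally: return 66` runs and overrides the pending return.
4. g() returns 66 → value = 66.
Result: 66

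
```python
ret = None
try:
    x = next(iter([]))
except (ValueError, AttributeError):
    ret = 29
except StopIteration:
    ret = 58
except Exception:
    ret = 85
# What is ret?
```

Step-by-step execution trace:
1. `x = next(iter([]))` raises StopIteration.
2. `except (ValueError, AttributeError)` does not match StopIteration; skipped.
3. `except StopIteration` matches (exact type match) → ret = 58.
4. `except Exception` is not reached.
Result: 58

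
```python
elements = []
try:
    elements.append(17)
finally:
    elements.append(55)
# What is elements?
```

Step-by-step execution trace:
1. try: `elements.append(17)` → elements = [17].
2. The try body completes without raising.
3. finally always runs: `elements.append(55)` → elements = [17, 55].
Result: [17, 55]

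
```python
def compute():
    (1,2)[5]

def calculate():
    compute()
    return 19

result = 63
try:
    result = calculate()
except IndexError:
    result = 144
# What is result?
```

Step-by-step execution trace:
1. result starts at 63.
2. try: `calculate()` calls `compute()`.
3. `compute()` evaluates `(1,2)[5]`, which raises IndexError; it propagates through calculate (uncaught).
4. `return 19` in calculate is not reached; the assignment to result does not complete.
5. `except IndexError` matches → result = 144.
Result: 144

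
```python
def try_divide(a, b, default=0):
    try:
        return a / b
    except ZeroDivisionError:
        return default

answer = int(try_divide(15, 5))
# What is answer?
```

Step-by-step execution trace:
1. `try_divide(15, 5)` enters try: `return 15 / 5` → returns 3.0. No exception raised.
2. `except ZeroDivisionError` is skipped.
3. `int(3.0)` → 3 → answer = 3.
Result: 3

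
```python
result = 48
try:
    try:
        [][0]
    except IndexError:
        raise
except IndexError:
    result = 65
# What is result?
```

Step-by-step execution trace:
1. Inner try: `[][0]` raises IndexError.
2. Inner `except IndexError` matches; bare `raise` re-raises the same IndexError.
3. Outer `except IndexError` matches → result = 65.
Result: 65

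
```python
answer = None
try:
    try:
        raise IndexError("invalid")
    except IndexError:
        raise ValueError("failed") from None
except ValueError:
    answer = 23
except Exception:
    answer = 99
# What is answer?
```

Step-by-step execution trace:
1. Inner try raises IndexError; inner `except IndexError` catches it.
2. `raise ValueError(...) from None` raises ValueError (from None suppresses __context__, but the active exception is still ValueError).
3. Outer `except ValueError` matches → answer = 23.
4. `except Exception` is not reached.
Result: 23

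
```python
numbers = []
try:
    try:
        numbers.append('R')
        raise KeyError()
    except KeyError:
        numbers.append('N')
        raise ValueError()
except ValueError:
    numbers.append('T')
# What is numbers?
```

Step-by-step execution trace:
1. Inner try: `numbers.append('R')` → numbers = ['R'].
2. `raise KeyError()` raises KeyError.
3. Inner `except KeyError` matches → `numbers.append('N')` → numbers = ['R', 'N'].
4. `raise ValueError()` raises ValueError; propagates to outer try.
5. Outer `except ValueError` matches → `numbers.append('T')` → numbers = ['R', 'N', 'T'].
Result: ['R', 'N', 'T']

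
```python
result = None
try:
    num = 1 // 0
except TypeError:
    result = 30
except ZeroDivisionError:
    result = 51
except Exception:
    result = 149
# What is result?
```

Step-by-step execution trace:
1. `num = 1 // 0` raises ZeroDivisionError.
2. `except TypeError` does not match ZeroDivisionError; skipped.
3. `except ZeroDivisionError` matches → result = 51.
4. Remaining except clauses are skipped.
Result: 51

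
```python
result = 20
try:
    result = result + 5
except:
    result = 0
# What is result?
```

Step-by-step execution trace:
1. result starts at 20.
2. try: `result = result + 5` → result = 25. No exception raised.
3. `except` is skipped.
Result: 25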